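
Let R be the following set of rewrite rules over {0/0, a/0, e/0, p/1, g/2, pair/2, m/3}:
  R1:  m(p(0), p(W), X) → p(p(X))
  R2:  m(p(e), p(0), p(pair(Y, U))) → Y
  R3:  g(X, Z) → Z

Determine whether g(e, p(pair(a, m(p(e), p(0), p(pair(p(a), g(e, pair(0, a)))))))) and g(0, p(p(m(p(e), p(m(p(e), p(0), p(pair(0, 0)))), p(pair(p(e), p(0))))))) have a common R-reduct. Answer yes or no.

Reduce t₁ = g(e, p(pair(a, m(p(e), p(0), p(pair(p(a), g(e, pair(0, a)))))))):
1. g(e, p(pair(a, m(p(e), p(0), p(pair(p(a), g(e, pair(0, a))))))))  →  p(pair(a, m(p(e), p(0), p(pair(p(a), g(e, pair(0, a)))))))   [R3 at ε]
2. p(pair(a, m(p(e), p(0), p(pair(p(a), g(e, pair(0, a)))))))  →  p(pair(a, p(a)))   [R2 at 1.2]

Reduce t₂ = g(0, p(p(m(p(e), p(m(p(e), p(0), p(pair(0, 0)))), p(pair(p(e), p(0))))))):
1. g(0, p(p(m(p(e), p(m(p(e), p(0), p(pair(0, 0)))), p(pair(p(e), p(0)))))))  →  p(p(m(p(e), p(m(p(e), p(0), p(pair(0, 0)))), p(pair(p(e), p(0))))))   [R3 at ε]
2. p(p(m(p(e), p(m(p(e), p(0), p(pair(0, 0)))), p(pair(p(e), p(0))))))  →  p(p(m(p(e), p(0), p(pair(p(e), p(0))))))   [R2 at 1.1.2.1]
3. p(p(m(p(e), p(0), p(pair(p(e), p(0))))))  →  p(p(p(e)))   [R2 at 1.1]

no — NF(t₁) = p(pair(a, p(a))), NF(t₂) = p(p(p(e)))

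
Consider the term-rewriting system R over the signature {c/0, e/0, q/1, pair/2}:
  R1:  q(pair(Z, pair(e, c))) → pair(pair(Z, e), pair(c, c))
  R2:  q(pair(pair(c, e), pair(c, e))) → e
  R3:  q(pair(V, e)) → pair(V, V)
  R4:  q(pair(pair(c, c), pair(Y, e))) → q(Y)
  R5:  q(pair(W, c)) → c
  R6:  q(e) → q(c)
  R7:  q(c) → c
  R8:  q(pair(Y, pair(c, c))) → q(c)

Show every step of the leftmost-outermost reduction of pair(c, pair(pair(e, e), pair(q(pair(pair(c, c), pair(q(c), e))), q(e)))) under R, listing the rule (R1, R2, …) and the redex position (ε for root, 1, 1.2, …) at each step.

pair(c, pair(pair(e, e), pair(c, c)))

1. pair(c, pair(pair(e, e), pair(q(pair(pair(c, c), pair(q(c), e))), q(e))))  →  pair(c, pair(pair(e, e), pair(q(q(c)), q(e))))   [R4 at 2.2.1]
2. pair(c, pair(pair(e, e), pair(q(q(c)), q(e))))  →  pair(c, pair(pair(e, e), pair(q(c), q(e))))   [R7 at 2.2.1.1]
3. pair(c, pair(pair(e, e), pair(q(c), q(e))))  →  pair(c, pair(pair(e, e), pair(c, q(e))))   [R7 at 2.2.1]
4. pair(c, pair(pair(e, e), pair(c, q(e))))  →  pair(c, pair(pair(e, e), pair(c, q(c))))   [R6 at 2.2.2]
5. pair(c, pair(pair(e, e), pair(c, q(c))))  →  pair(c, pair(pair(e, e), pair(c, c)))   [R7 at 2.2.2]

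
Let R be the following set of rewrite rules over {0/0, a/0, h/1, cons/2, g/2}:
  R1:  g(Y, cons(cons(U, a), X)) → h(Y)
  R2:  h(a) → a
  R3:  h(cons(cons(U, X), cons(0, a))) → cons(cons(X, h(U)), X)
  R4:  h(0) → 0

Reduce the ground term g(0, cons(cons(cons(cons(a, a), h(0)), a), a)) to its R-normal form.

1. g(0, cons(cons(cons(cons(a, a), h(0)), a), a))  →  h(0)   [R1 at ε]
2. h(0)  →  0   [R4 at ε]

0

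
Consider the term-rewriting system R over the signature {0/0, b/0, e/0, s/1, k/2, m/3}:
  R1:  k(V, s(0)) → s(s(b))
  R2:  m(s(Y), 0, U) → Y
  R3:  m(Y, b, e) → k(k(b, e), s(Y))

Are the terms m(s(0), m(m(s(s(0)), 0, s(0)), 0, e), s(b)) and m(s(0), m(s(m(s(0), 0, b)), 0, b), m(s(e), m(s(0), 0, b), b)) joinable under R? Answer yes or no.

yes — NF(t₁) = 0, NF(t₂) = 0

Reduce t₁ = m(s(0), m(m(s(s(0)), 0, s(0)), 0, e), s(b)):
1. m(s(0), m(m(s(s(0)), 0, s(0)), 0, e), s(b))  →  m(s(0), m(s(0), 0, e), s(b))   [R2 at 2.1]
2. m(s(0), m(s(0), 0, e), s(b))  →  m(s(0), 0, s(b))   [R2 at 2]
3. m(s(0), 0, s(b))  →  0   [R2 at ε]

Reduce t₂ = m(s(0), m(s(m(s(0), 0, b)), 0, b), m(s(e), m(s(0), 0, b), b)):
1. m(s(0), m(s(m(s(0), 0, b)), 0, b), m(s(e), m(s(0), 0, b), b))  →  m(s(0), m(s(0), 0, b), m(s(e), m(s(0), 0, b), b))   [R2 at 2]
2. m(s(0), m(s(0), 0, b), m(s(e), m(s(0), 0, b), b))  →  m(s(0), 0, m(s(e), m(s(0), 0, b), b))   [R2 at 2]
3. m(s(0), 0, m(s(e), m(s(0), 0, b), b))  →  0   [R2 at ε]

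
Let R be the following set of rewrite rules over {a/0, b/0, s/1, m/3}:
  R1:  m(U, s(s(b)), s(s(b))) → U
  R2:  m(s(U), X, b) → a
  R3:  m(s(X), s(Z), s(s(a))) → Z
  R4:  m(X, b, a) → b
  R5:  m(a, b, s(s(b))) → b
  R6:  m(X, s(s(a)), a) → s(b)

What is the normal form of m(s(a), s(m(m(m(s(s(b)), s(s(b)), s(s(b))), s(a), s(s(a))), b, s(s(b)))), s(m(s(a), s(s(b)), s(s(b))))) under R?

b

1. m(s(a), s(m(m(m(s(s(b)), s(s(b)), s(s(b))), s(a), s(s(a))), b, s(s(b)))), s(m(s(a), s(s(b)), s(s(b)))))  →  m(s(a), s(m(m(s(s(b)), s(a), s(s(a))), b, s(s(b)))), s(m(s(a), s(s(b)), s(s(b)))))   [R1 at 2.1.1.1]
2. m(s(a), s(m(m(s(s(b)), s(a), s(s(a))), b, s(s(b)))), s(m(s(a), s(s(b)), s(s(b)))))  →  m(s(a), s(m(a, b, s(s(b)))), s(m(s(a), s(s(b)), s(s(b)))))   [R3 at 2.1.1]
3. m(s(a), s(m(a, b, s(s(b)))), s(m(s(a), s(s(b)), s(s(b)))))  →  m(s(a), s(b), s(m(s(a), s(s(b)), s(s(b)))))   [R5 at 2.1]
4. m(s(a), s(b), s(m(s(a), s(s(b)), s(s(b)))))  →  m(s(a), s(b), s(s(a)))   [R1 at 3.1]
5. m(s(a), s(b), s(s(a)))  →  b   [R3 at ε]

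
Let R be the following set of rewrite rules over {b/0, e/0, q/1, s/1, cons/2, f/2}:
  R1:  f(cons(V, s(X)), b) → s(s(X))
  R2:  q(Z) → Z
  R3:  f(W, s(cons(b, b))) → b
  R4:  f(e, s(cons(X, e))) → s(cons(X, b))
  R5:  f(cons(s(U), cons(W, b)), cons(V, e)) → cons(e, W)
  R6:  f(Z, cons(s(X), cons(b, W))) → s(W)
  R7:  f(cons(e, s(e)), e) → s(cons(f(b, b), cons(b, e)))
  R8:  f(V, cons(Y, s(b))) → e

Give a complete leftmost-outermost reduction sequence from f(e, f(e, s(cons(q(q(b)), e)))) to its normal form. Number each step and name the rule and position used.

1. f(e, f(e, s(cons(q(q(b)), e))))  →  f(e, s(cons(q(q(b)), b)))   [R4 at 2]
2. f(e, s(cons(q(q(b)), b)))  →  f(e, s(cons(q(b), b)))   [R2 at 2.1.1]
3. f(e, s(cons(q(b), b)))  →  f(e, s(cons(b, b)))   [R2 at 2.1.1]
4. f(e, s(cons(b, b)))  →  b   [R3 at ε]

b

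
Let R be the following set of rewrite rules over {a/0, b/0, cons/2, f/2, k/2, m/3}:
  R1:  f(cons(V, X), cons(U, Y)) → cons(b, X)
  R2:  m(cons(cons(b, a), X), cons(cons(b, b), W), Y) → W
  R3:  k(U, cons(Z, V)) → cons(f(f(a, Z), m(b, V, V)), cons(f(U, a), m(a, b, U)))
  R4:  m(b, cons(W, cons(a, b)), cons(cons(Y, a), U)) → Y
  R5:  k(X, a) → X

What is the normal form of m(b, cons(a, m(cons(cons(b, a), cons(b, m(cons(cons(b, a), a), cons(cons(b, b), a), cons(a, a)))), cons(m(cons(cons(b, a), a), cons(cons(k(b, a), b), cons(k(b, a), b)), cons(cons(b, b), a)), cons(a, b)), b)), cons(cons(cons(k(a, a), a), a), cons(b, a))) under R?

1. m(b, cons(a, m(cons(cons(b, a), cons(b, m(cons(cons(b, a), a), cons(cons(b, b), a), cons(a, a)))), cons(m(cons(cons(b, a), a), cons(cons(k(b, a), b), cons(k(b, a), b)), cons(cons(b, b), a)), cons(a, b)), b)), cons(cons(cons(k(a, a), a), a), cons(b, a)))  →  m(b, cons(a, m(cons(cons(b, a), cons(b, a)), cons(m(cons(cons(b, a), a), cons(cons(k(b, a), b), cons(k(b, a), b)), cons(cons(b, b), a)), cons(a, b)), b)), cons(cons(cons(k(a, a), a), a), cons(b, a)))   [R2 at 2.2.1.2.2]
2. m(b, cons(a, m(cons(cons(b, a), cons(b, a)), cons(m(cons(cons(b, a), a), cons(cons(k(b, a), b), cons(k(b, a), b)), cons(cons(b, b), a)), cons(a, b)), b)), cons(cons(cons(k(a, a), a), a), cons(b, a)))  →  m(b, cons(a, m(cons(cons(b, a), cons(b, a)), cons(m(cons(cons(b, a), a), cons(cons(b, b), cons(k(b, a), b)), cons(cons(b, b), a)), cons(a, b)), b)), cons(cons(cons(k(a, a), a), a), cons(b, a)))   [R5 at 2.2.2.1.2.1.1]
3. m(b, cons(a, m(cons(cons(b, a), cons(b, a)), cons(m(cons(cons(b, a), a), cons(cons(b, b), cons(k(b, a), b)), cons(cons(b, b), a)), cons(a, b)), b)), cons(cons(cons(k(a, a), a), a), cons(b, a)))  →  m(b, cons(a, m(cons(cons(b, a), cons(b, a)), cons(cons(k(b, a), b), cons(a, b)), b)), cons(cons(cons(k(a, a), a), a), cons(b, a)))   [R2 at 2.2.2.1]
4. m(b, cons(a, m(cons(cons(b, a), cons(b, a)), cons(cons(k(b, a), b), cons(a, b)), b)), cons(cons(cons(k(a, a), a), a), cons(b, a)))  →  m(b, cons(a, m(cons(cons(b, a), cons(b, a)), cons(cons(b, b), cons(a, b)), b)), cons(cons(cons(k(a, a), a), a), cons(b, a)))   [R5 at 2.2.2.1.1]
5. m(b, cons(a, m(cons(cons(b, a), cons(b, a)), cons(cons(b, b), cons(a, b)), b)), cons(cons(cons(k(a, a), a), a), cons(b, a)))  →  m(b, cons(a, cons(a, b)), cons(cons(cons(k(a, a), a), a), cons(b, a)))   [R2 at 2.2]
6. m(b, cons(a, cons(a, b)), cons(cons(cons(k(a, a), a), a), cons(b, a)))  →  cons(k(a, a), a)   [R4 at ε]
7. cons(k(a, a), a)  →  cons(a, a)   [R5 at 1]

cons(a, a)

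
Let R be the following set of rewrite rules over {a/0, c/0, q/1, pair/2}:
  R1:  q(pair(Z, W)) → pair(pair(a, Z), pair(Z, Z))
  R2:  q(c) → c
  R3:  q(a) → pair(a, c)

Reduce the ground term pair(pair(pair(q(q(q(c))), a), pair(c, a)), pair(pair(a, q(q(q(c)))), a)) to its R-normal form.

pair(pair(pair(c, a), pair(c, a)), pair(pair(a, c), a))

1. pair(pair(pair(q(q(q(c))), a), pair(c, a)), pair(pair(a, q(q(q(c)))), a))  →  pair(pair(pair(q(q(c)), a), pair(c, a)), pair(pair(a, q(q(q(c)))), a))   [R2 at 1.1.1.1.1]
2. pair(pair(pair(q(q(c)), a), pair(c, a)), pair(pair(a, q(q(q(c)))), a))  →  pair(pair(pair(q(c), a), pair(c, a)), pair(pair(a, q(q(q(c)))), a))   [R2 at 1.1.1.1]
3. pair(pair(pair(q(c), a), pair(c, a)), pair(pair(a, q(q(q(c)))), a))  →  pair(pair(pair(c, a), pair(c, a)), pair(pair(a, q(q(q(c)))), a))   [R2 at 1.1.1]
4. pair(pair(pair(c, a), pair(c, a)), pair(pair(a, q(q(q(c)))), a))  →  pair(pair(pair(c, a), pair(c, a)), pair(pair(a, q(q(c))), a))   [R2 at 2.1.2.1.1]
5. pair(pair(pair(c, a), pair(c, a)), pair(pair(a, q(q(c))), a))  →  pair(pair(pair(c, a), pair(c, a)), pair(pair(a, q(c)), a))   [R2 at 2.1.2.1]
6. pair(pair(pair(c, a), pair(c, a)), pair(pair(a, q(c)), a))  →  pair(pair(pair(c, a), pair(c, a)), pair(pair(a, c), a))   [R2 at 2.1.2]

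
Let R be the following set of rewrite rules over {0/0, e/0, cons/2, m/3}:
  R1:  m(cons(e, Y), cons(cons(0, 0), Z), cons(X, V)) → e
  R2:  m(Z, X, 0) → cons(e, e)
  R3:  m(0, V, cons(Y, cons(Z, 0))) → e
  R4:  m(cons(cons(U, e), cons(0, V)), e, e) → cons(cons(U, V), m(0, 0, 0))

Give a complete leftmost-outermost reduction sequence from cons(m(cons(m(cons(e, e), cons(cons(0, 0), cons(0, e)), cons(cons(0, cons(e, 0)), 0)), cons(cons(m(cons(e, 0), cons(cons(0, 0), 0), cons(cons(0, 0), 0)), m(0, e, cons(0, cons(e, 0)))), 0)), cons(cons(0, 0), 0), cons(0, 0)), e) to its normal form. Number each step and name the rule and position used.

1. cons(m(cons(m(cons(e, e), cons(cons(0, 0), cons(0, e)), cons(cons(0, cons(e, 0)), 0)), cons(cons(m(cons(e, 0), cons(cons(0, 0), 0), cons(cons(0, 0), 0)), m(0, e, cons(0, cons(e, 0)))), 0)), cons(cons(0, 0), 0), cons(0, 0)), e)  →  cons(m(cons(e, cons(cons(m(cons(e, 0), cons(cons(0, 0), 0), cons(cons(0, 0), 0)), m(0, e, cons(0, cons(e, 0)))), 0)), cons(cons(0, 0), 0), cons(0, 0)), e)   [R1 at 1.1.1]
2. cons(m(cons(e, cons(cons(m(cons(e, 0), cons(cons(0, 0), 0), cons(cons(0, 0), 0)), m(0, e, cons(0, cons(e, 0)))), 0)), cons(cons(0, 0), 0), cons(0, 0)), e)  →  cons(e, e)   [R1 at 1]

cons(e, e)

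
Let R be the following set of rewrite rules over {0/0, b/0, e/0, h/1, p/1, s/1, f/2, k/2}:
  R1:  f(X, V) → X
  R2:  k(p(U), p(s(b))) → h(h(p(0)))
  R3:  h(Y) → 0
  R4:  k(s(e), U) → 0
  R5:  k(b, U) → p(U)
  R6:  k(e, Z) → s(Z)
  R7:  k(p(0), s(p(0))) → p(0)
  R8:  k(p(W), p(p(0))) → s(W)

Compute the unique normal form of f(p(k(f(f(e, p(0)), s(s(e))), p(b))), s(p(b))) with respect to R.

1. f(p(k(f(f(e, p(0)), s(s(e))), p(b))), s(p(b)))  →  p(k(f(f(e, p(0)), s(s(e))), p(b)))   [R1 at ε]
2. p(k(f(f(e, p(0)), s(s(e))), p(b)))  →  p(k(f(e, p(0)), p(b)))   [R1 at 1.1]
3. p(k(f(e, p(0)), p(b)))  →  p(k(e, p(b)))   [R1 at 1.1]
4. p(k(e, p(b)))  →  p(s(p(b)))   [R6 at 1]

p(s(p(b)))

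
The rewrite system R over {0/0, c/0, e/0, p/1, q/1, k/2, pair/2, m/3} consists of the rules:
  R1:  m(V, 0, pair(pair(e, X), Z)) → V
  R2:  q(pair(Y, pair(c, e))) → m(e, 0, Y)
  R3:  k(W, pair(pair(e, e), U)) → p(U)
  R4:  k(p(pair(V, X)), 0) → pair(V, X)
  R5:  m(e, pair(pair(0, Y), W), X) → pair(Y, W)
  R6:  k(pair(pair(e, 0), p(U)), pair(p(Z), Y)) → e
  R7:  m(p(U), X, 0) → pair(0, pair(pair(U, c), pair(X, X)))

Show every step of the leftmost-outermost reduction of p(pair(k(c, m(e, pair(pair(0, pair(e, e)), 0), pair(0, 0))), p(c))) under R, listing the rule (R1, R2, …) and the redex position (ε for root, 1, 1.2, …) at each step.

p(pair(p(0), p(c)))

1. p(pair(k(c, m(e, pair(pair(0, pair(e, e)), 0), pair(0, 0))), p(c)))  →  p(pair(k(c, pair(pair(e, e), 0)), p(c)))   [R5 at 1.1.2]
2. p(pair(k(c, pair(pair(e, e), 0)), p(c)))  →  p(pair(p(0), p(c)))   [R3 at 1.1]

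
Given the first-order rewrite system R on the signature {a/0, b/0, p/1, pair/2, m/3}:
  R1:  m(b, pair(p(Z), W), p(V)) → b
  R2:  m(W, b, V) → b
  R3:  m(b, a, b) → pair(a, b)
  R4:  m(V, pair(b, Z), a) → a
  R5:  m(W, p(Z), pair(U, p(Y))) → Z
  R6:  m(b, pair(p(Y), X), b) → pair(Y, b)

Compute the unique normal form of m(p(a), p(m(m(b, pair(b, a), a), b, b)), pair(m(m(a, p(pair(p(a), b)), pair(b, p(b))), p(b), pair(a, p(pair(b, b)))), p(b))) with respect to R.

1. m(p(a), p(m(m(b, pair(b, a), a), b, b)), pair(m(m(a, p(pair(p(a), b)), pair(b, p(b))), p(b), pair(a, p(pair(b, b)))), p(b)))  →  m(m(b, pair(b, a), a), b, b)   [R5 at ε]
2. m(m(b, pair(b, a), a), b, b)  →  b   [R2 at ε]

b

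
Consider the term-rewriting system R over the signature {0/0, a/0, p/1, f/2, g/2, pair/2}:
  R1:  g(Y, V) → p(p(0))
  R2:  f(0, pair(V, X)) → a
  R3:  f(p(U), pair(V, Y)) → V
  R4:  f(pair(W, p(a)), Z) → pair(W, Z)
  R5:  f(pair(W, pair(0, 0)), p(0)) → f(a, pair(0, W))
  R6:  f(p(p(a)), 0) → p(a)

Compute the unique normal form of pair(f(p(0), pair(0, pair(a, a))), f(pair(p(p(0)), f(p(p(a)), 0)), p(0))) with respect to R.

pair(0, pair(p(p(0)), p(0)))

1. pair(f(p(0), pair(0, pair(a, a))), f(pair(p(p(0)), f(p(p(a)), 0)), p(0)))  →  pair(0, f(pair(p(p(0)), f(p(p(a)), 0)), p(0)))   [R3 at 1]
2. pair(0, f(pair(p(p(0)), f(p(p(a)), 0)), p(0)))  →  pair(0, f(pair(p(p(0)), p(a)), p(0)))   [R6 at 2.1.2]
3. pair(0, f(pair(p(p(0)), p(a)), p(0)))  →  pair(0, pair(p(p(0)), p(0)))   [R4 at 2]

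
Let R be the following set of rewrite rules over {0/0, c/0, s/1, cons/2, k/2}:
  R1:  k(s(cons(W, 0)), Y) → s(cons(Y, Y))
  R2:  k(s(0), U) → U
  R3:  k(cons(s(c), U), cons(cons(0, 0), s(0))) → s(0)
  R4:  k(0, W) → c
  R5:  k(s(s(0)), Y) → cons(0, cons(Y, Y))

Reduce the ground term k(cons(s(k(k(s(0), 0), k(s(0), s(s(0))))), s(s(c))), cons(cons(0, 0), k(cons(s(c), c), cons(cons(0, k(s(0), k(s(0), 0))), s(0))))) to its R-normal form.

s(0)

1. k(cons(s(k(k(s(0), 0), k(s(0), s(s(0))))), s(s(c))), cons(cons(0, 0), k(cons(s(c), c), cons(cons(0, k(s(0), k(s(0), 0))), s(0)))))  →  k(cons(s(k(0, k(s(0), s(s(0))))), s(s(c))), cons(cons(0, 0), k(cons(s(c), c), cons(cons(0, k(s(0), k(s(0), 0))), s(0)))))   [R2 at 1.1.1.1]
2. k(cons(s(k(0, k(s(0), s(s(0))))), s(s(c))), cons(cons(0, 0), k(cons(s(c), c), cons(cons(0, k(s(0), k(s(0), 0))), s(0)))))  →  k(cons(s(c), s(s(c))), cons(cons(0, 0), k(cons(s(c), c), cons(cons(0, k(s(0), k(s(0), 0))), s(0)))))   [R4 at 1.1.1]
3. k(cons(s(c), s(s(c))), cons(cons(0, 0), k(cons(s(c), c), cons(cons(0, k(s(0), k(s(0), 0))), s(0)))))  →  k(cons(s(c), s(s(c))), cons(cons(0, 0), k(cons(s(c), c), cons(cons(0, k(s(0), 0)), s(0)))))   [R2 at 2.2.2.1.2]
4. k(cons(s(c), s(s(c))), cons(cons(0, 0), k(cons(s(c), c), cons(cons(0, k(s(0), 0)), s(0)))))  →  k(cons(s(c), s(s(c))), cons(cons(0, 0), k(cons(s(c), c), cons(cons(0, 0), s(0)))))   [R2 at 2.2.2.1.2]
5. k(cons(s(c), s(s(c))), cons(cons(0, 0), k(cons(s(c), c), cons(cons(0, 0), s(0)))))  →  k(cons(s(c), s(s(c))), cons(cons(0, 0), s(0)))   [R3 at 2.2]
6. k(cons(s(c), s(s(c))), cons(cons(0, 0), s(0)))  →  s(0)   [R3 at ε]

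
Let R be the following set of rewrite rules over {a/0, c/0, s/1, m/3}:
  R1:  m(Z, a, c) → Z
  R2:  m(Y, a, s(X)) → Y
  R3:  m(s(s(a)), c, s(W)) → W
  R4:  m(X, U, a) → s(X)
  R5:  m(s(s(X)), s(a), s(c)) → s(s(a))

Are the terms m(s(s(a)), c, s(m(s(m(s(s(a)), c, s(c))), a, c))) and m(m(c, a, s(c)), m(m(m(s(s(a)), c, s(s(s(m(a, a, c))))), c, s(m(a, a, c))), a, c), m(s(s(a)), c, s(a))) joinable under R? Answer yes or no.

yes — NF(t₁) = s(c), NF(t₂) = s(c)

Reduce t₁ = m(s(s(a)), c, s(m(s(m(s(s(a)), c, s(c))), a, c))):
1. m(s(s(a)), c, s(m(s(m(s(s(a)), c, s(c))), a, c)))  →  m(s(m(s(s(a)), c, s(c))), a, c)   [R3 at ε]
2. m(s(m(s(s(a)), c, s(c))), a, c)  →  s(m(s(s(a)), c, s(c)))   [R1 at ε]
3. s(m(s(s(a)), c, s(c)))  →  s(c)   [R3 at 1]

Reduce t₂ = m(m(c, a, s(c)), m(m(m(s(s(a)), c, s(s(s(m(a, a, c))))), c, s(m(a, a, c))), a, c), m(s(s(a)), c, s(a))):
1. m(m(c, a, s(c)), m(m(m(s(s(a)), c, s(s(s(m(a, a, c))))), c, s(m(a, a, c))), a, c), m(s(s(a)), c, s(a)))  →  m(c, m(m(m(s(s(a)), c, s(s(s(m(a, a, c))))), c, s(m(a, a, c))), a, c), m(s(s(a)), c, s(a)))   [R2 at 1]
2. m(c, m(m(m(s(s(a)), c, s(s(s(m(a, a, c))))), c, s(m(a, a, c))), a, c), m(s(s(a)), c, s(a)))  →  m(c, m(m(s(s(a)), c, s(s(s(m(a, a, c))))), c, s(m(a, a, c))), m(s(s(a)), c, s(a)))   [R1 at 2]
3. m(c, m(m(s(s(a)), c, s(s(s(m(a, a, c))))), c, s(m(a, a, c))), m(s(s(a)), c, s(a)))  →  m(c, m(s(s(m(a, a, c))), c, s(m(a, a, c))), m(s(s(a)), c, s(a)))   [R3 at 2.1]
4. m(c, m(s(s(m(a, a, c))), c, s(m(a, a, c))), m(s(s(a)), c, s(a)))  →  m(c, m(s(s(a)), c, s(m(a, a, c))), m(s(s(a)), c, s(a)))   [R1 at 2.1.1.1]
5. m(c, m(s(s(a)), c, s(m(a, a, c))), m(s(s(a)), c, s(a)))  →  m(c, m(a, a, c), m(s(s(a)), c, s(a)))   [R3 at 2]
6. m(c, m(a, a, c), m(s(s(a)), c, s(a)))  →  m(c, a, m(s(s(a)), c, s(a)))   [R1 at 2]
7. m(c, a, m(s(s(a)), c, s(a)))  →  m(c, a, a)   [R3 at 3]
8. m(c, a, a)  →  s(c)   [R4 at ε]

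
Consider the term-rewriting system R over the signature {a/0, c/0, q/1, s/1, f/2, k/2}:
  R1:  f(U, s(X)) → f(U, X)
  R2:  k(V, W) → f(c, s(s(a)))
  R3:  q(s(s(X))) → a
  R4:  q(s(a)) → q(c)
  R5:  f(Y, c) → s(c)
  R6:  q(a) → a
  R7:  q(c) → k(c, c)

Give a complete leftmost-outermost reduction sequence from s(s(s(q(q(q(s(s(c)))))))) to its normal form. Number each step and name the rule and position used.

1. s(s(s(q(q(q(s(s(c))))))))  →  s(s(s(q(q(a)))))   [R3 at 1.1.1.1.1]
2. s(s(s(q(q(a)))))  →  s(s(s(q(a))))   [R6 at 1.1.1.1]
3. s(s(s(q(a))))  →  s(s(s(a)))   [R6 at 1.1.1]

s(s(s(a)))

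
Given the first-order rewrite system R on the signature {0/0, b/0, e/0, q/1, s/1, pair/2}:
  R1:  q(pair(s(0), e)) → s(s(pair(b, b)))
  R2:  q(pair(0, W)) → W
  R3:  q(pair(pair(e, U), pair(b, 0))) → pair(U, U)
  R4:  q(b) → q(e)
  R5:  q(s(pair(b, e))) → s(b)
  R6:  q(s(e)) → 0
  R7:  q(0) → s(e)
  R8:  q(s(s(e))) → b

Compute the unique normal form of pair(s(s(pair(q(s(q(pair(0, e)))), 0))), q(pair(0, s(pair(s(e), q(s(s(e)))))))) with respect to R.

pair(s(s(pair(0, 0))), s(pair(s(e), b)))

1. pair(s(s(pair(q(s(q(pair(0, e)))), 0))), q(pair(0, s(pair(s(e), q(s(s(e))))))))  →  pair(s(s(pair(q(s(e)), 0))), q(pair(0, s(pair(s(e), q(s(s(e))))))))   [R2 at 1.1.1.1.1.1]
2. pair(s(s(pair(q(s(e)), 0))), q(pair(0, s(pair(s(e), q(s(s(e))))))))  →  pair(s(s(pair(0, 0))), q(pair(0, s(pair(s(e), q(s(s(e))))))))   [R6 at 1.1.1.1]
3. pair(s(s(pair(0, 0))), q(pair(0, s(pair(s(e), q(s(s(e))))))))  →  pair(s(s(pair(0, 0))), s(pair(s(e), q(s(s(e))))))   [R2 at 2]
4. pair(s(s(pair(0, 0))), s(pair(s(e), q(s(s(e))))))  →  pair(s(s(pair(0, 0))), s(pair(s(e), b)))   [R8 at 2.1.2]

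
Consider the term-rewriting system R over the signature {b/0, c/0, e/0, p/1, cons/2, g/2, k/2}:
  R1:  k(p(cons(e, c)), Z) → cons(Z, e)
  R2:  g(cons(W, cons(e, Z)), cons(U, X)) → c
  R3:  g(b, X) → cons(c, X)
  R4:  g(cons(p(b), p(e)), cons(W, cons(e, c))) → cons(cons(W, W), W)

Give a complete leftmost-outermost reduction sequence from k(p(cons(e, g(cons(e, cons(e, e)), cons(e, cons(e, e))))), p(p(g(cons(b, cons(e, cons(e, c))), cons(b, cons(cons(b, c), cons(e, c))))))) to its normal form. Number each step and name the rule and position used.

1. k(p(cons(e, g(cons(e, cons(e, e)), cons(e, cons(e, e))))), p(p(g(cons(b, cons(e, cons(e, c))), cons(b, cons(cons(b, c), cons(e, c)))))))  →  k(p(cons(e, c)), p(p(g(cons(b, cons(e, cons(e, c))), cons(b, cons(cons(b, c), cons(e, c)))))))   [R2 at 1.1.2]
2. k(p(cons(e, c)), p(p(g(cons(b, cons(e, cons(e, c))), cons(b, cons(cons(b, c), cons(e, c)))))))  →  cons(p(p(g(cons(b, cons(e, cons(e, c))), cons(b, cons(cons(b, c), cons(e, c)))))), e)   [R1 at ε]
3. cons(p(p(g(cons(b, cons(e, cons(e, c))), cons(b, cons(cons(b, c), cons(e, c)))))), e)  →  cons(p(p(c)), e)   [R2 at 1.1.1]

cons(p(p(c)), e)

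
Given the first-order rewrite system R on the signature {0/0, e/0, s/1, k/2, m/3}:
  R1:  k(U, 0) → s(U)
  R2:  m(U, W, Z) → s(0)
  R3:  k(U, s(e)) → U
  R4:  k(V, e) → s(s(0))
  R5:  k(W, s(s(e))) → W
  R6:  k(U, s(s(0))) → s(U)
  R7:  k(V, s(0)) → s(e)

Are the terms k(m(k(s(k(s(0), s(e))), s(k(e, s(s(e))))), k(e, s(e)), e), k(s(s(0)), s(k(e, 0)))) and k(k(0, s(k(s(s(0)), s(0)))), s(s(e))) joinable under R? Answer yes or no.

Reduce t₁ = k(m(k(s(k(s(0), s(e))), s(k(e, s(s(e))))), k(e, s(e)), e), k(s(s(0)), s(k(e, 0)))):
1. k(m(k(s(k(s(0), s(e))), s(k(e, s(s(e))))), k(e, s(e)), e), k(s(s(0)), s(k(e, 0))))  →  k(s(0), k(s(s(0)), s(k(e, 0))))   [R2 at 1]
2. k(s(0), k(s(s(0)), s(k(e, 0))))  →  k(s(0), k(s(s(0)), s(s(e))))   [R1 at 2.2.1]
3. k(s(0), k(s(s(0)), s(s(e))))  →  k(s(0), s(s(0)))   [R5 at 2]
4. k(s(0), s(s(0)))  →  s(s(0))   [R6 at ε]

Reduce t₂ = k(k(0, s(k(s(s(0)), s(0)))), s(s(e))):
1. k(k(0, s(k(s(s(0)), s(0)))), s(s(e)))  →  k(0, s(k(s(s(0)), s(0))))   [R5 at ε]
2. k(0, s(k(s(s(0)), s(0))))  →  k(0, s(s(e)))   [R7 at 2.1]
3. k(0, s(s(e)))  →  0   [R5 at ε]

no — NF(t₁) = s(s(0)), NF(t₂) = 0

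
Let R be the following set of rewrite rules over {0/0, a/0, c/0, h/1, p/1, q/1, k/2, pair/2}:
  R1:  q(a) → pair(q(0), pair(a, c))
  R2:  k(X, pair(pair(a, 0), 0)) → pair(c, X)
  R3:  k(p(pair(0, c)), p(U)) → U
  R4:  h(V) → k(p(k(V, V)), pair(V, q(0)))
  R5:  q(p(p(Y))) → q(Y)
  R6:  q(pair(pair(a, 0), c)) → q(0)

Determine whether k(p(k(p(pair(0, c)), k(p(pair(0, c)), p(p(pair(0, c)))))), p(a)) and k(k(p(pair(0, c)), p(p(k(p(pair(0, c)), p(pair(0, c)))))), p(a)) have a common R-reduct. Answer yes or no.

Reduce t₁ = k(p(k(p(pair(0, c)), k(p(pair(0, c)), p(p(pair(0, c)))))), p(a)):
1. k(p(k(p(pair(0, c)), k(p(pair(0, c)), p(p(pair(0, c)))))), p(a))  →  k(p(k(p(pair(0, c)), p(pair(0, c)))), p(a))   [R3 at 1.1.2]
2. k(p(k(p(pair(0, c)), p(pair(0, c)))), p(a))  →  k(p(pair(0, c)), p(a))   [R3 at 1.1]
3. k(p(pair(0, c)), p(a))  →  a   [R3 at ε]

Reduce t₂ = k(k(p(pair(0, c)), p(p(k(p(pair(0, c)), p(pair(0, c)))))), p(a)):
1. k(k(p(pair(0, c)), p(p(k(p(pair(0, c)), p(pair(0, c)))))), p(a))  →  k(p(k(p(pair(0, c)), p(pair(0, c)))), p(a))   [R3 at 1]
2. k(p(k(p(pair(0, c)), p(pair(0, c)))), p(a))  →  k(p(pair(0, c)), p(a))   [R3 at 1.1]
3. k(p(pair(0, c)), p(a))  →  a   [R3 at ε]

yes — NF(t₁) = a, NF(t₂) = a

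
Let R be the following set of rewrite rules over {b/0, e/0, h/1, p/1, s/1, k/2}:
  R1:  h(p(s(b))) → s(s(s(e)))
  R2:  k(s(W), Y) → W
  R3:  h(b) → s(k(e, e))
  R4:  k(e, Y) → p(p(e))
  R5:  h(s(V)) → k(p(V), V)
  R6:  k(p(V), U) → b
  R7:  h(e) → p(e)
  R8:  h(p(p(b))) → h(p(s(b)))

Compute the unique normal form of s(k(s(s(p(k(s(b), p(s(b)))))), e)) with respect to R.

1. s(k(s(s(p(k(s(b), p(s(b)))))), e))  →  s(s(p(k(s(b), p(s(b))))))   [R2 at 1]
2. s(s(p(k(s(b), p(s(b))))))  →  s(s(p(b)))   [R2 at 1.1.1]

s(s(p(b)))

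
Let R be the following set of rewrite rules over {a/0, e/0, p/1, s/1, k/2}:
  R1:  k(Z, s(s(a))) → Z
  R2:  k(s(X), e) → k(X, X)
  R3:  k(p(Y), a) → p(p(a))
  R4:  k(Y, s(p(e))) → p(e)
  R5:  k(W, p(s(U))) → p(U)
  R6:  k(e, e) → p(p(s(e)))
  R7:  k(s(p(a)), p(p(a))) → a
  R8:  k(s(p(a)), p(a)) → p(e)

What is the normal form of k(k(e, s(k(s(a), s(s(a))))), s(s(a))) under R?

e

1. k(k(e, s(k(s(a), s(s(a))))), s(s(a)))  →  k(e, s(k(s(a), s(s(a)))))   [R1 at ε]
2. k(e, s(k(s(a), s(s(a)))))  →  k(e, s(s(a)))   [R1 at 2.1]
3. k(e, s(s(a)))  →  e   [R1 at ε]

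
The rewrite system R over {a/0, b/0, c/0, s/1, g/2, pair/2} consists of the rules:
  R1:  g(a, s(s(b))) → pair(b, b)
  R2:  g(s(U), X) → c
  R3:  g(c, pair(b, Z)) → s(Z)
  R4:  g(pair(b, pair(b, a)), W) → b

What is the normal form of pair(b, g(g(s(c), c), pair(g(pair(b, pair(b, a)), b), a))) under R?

1. pair(b, g(g(s(c), c), pair(g(pair(b, pair(b, a)), b), a)))  →  pair(b, g(c, pair(g(pair(b, pair(b, a)), b), a)))   [R2 at 2.1]
2. pair(b, g(c, pair(g(pair(b, pair(b, a)), b), a)))  →  pair(b, g(c, pair(b, a)))   [R4 at 2.2.1]
3. pair(b, g(c, pair(b, a)))  →  pair(b, s(a))   [R3 at 2]

pair(b, s(a))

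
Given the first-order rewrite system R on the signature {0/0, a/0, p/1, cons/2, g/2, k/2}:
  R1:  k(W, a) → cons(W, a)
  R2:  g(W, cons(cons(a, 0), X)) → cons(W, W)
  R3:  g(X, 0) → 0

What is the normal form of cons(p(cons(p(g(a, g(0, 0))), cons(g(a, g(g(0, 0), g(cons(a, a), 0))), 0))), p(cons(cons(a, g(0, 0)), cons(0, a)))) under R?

cons(p(cons(p(0), cons(0, 0))), p(cons(cons(a, 0), cons(0, a))))

1. cons(p(cons(p(g(a, g(0, 0))), cons(g(a, g(g(0, 0), g(cons(a, a), 0))), 0))), p(cons(cons(a, g(0, 0)), cons(0, a))))  →  cons(p(cons(p(g(a, 0)), cons(g(a, g(g(0, 0), g(cons(a, a), 0))), 0))), p(cons(cons(a, g(0, 0)), cons(0, a))))   [R3 at 1.1.1.1.2]
2. cons(p(cons(p(g(a, 0)), cons(g(a, g(g(0, 0), g(cons(a, a), 0))), 0))), p(cons(cons(a, g(0, 0)), cons(0, a))))  →  cons(p(cons(p(0), cons(g(a, g(g(0, 0), g(cons(a, a), 0))), 0))), p(cons(cons(a, g(0, 0)), cons(0, a))))   [R3 at 1.1.1.1]
3. cons(p(cons(p(0), cons(g(a, g(g(0, 0), g(cons(a, a), 0))), 0))), p(cons(cons(a, g(0, 0)), cons(0, a))))  →  cons(p(cons(p(0), cons(g(a, g(0, g(cons(a, a), 0))), 0))), p(cons(cons(a, g(0, 0)), cons(0, a))))   [R3 at 1.1.2.1.2.1]
4. cons(p(cons(p(0), cons(g(a, g(0, g(cons(a, a), 0))), 0))), p(cons(cons(a, g(0, 0)), cons(0, a))))  →  cons(p(cons(p(0), cons(g(a, g(0, 0)), 0))), p(cons(cons(a, g(0, 0)), cons(0, a))))   [R3 at 1.1.2.1.2.2]
5. cons(p(cons(p(0), cons(g(a, g(0, 0)), 0))), p(cons(cons(a, g(0, 0)), cons(0, a))))  →  cons(p(cons(p(0), cons(g(a, 0), 0))), p(cons(cons(a, g(0, 0)), cons(0, a))))   [R3 at 1.1.2.1.2]
6. cons(p(cons(p(0), cons(g(a, 0), 0))), p(cons(cons(a, g(0, 0)), cons(0, a))))  →  cons(p(cons(p(0), cons(0, 0))), p(cons(cons(a, g(0, 0)), cons(0, a))))   [R3 at 1.1.2.1]
7. cons(p(cons(p(0), cons(0, 0))), p(cons(cons(a, g(0, 0)), cons(0, a))))  →  cons(p(cons(p(0), cons(0, 0))), p(cons(cons(a, 0), cons(0, a))))   [R3 at 2.1.1.2]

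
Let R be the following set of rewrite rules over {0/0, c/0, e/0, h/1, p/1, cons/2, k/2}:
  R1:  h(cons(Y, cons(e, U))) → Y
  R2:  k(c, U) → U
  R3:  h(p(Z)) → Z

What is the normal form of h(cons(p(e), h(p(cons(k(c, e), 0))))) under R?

p(e)

1. h(cons(p(e), h(p(cons(k(c, e), 0)))))  →  h(cons(p(e), cons(k(c, e), 0)))   [R3 at 1.2]
2. h(cons(p(e), cons(k(c, e), 0)))  →  h(cons(p(e), cons(e, 0)))   [R2 at 1.2.1]
3. h(cons(p(e), cons(e, 0)))  →  p(e)   [R1 at ε]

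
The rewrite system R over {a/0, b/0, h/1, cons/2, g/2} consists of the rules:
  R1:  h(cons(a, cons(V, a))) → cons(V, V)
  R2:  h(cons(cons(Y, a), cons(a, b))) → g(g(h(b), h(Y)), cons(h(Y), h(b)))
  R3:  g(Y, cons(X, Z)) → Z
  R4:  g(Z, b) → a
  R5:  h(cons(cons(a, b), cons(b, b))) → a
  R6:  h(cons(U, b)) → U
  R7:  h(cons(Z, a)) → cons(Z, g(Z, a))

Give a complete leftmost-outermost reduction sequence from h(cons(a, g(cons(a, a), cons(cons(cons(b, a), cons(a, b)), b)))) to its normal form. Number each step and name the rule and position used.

1. h(cons(a, g(cons(a, a), cons(cons(cons(b, a), cons(a, b)), b))))  →  h(cons(a, b))   [R3 at 1.2]
2. h(cons(a, b))  →  a   [R6 at ε]

a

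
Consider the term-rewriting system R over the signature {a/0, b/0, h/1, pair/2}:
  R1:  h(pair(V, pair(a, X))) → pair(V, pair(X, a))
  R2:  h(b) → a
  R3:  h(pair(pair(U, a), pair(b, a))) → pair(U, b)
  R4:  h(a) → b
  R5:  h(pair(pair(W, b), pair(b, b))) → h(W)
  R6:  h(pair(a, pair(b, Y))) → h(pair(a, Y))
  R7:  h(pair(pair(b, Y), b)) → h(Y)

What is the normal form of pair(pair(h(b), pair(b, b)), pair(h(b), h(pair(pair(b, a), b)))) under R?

1. pair(pair(h(b), pair(b, b)), pair(h(b), h(pair(pair(b, a), b))))  →  pair(pair(a, pair(b, b)), pair(h(b), h(pair(pair(b, a), b))))   [R2 at 1.1]
2. pair(pair(a, pair(b, b)), pair(h(b), h(pair(pair(b, a), b))))  →  pair(pair(a, pair(b, b)), pair(a, h(pair(pair(b, a), b))))   [R2 at 2.1]
3. pair(pair(a, pair(b, b)), pair(a, h(pair(pair(b, a), b))))  →  pair(pair(a, pair(b, b)), pair(a, h(a)))   [R7 at 2.2]
4. pair(pair(a, pair(b, b)), pair(a, h(a)))  →  pair(pair(a, pair(b, b)), pair(a, b))   [R4 at 2.2]

pair(pair(a, pair(b, b)), pair(a, b))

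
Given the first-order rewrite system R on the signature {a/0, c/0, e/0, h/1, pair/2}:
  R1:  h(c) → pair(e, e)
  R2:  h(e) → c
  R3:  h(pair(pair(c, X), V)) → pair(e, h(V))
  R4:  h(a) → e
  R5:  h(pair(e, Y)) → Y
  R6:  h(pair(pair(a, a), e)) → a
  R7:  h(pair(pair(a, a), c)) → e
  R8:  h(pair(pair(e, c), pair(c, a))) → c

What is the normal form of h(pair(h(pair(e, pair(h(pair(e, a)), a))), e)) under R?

a

1. h(pair(h(pair(e, pair(h(pair(e, a)), a))), e))  →  h(pair(pair(h(pair(e, a)), a), e))   [R5 at 1.1]
2. h(pair(pair(h(pair(e, a)), a), e))  →  h(pair(pair(a, a), e))   [R5 at 1.1.1]
3. h(pair(pair(a, a), e))  →  a   [R6 at ε]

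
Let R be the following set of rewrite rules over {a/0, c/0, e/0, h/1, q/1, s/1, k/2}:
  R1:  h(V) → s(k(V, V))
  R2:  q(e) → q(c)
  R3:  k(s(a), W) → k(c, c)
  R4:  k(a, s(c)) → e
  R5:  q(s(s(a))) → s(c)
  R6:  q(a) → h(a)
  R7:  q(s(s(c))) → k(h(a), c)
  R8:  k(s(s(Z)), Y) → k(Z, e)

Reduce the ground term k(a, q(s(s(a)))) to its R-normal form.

1. k(a, q(s(s(a))))  →  k(a, s(c))   [R5 at 2]
2. k(a, s(c))  →  e   [R4 at ε]

e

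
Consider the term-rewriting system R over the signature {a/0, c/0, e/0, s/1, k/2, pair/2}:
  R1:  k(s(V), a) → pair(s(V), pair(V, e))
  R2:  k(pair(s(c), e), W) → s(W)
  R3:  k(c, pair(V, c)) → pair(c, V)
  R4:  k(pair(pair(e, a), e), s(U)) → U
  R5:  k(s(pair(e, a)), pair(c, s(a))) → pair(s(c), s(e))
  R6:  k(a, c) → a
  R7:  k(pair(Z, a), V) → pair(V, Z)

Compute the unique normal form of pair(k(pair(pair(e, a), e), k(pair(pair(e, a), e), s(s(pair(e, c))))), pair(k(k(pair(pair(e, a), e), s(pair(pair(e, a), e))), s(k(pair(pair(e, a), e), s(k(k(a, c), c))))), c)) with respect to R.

1. pair(k(pair(pair(e, a), e), k(pair(pair(e, a), e), s(s(pair(e, c))))), pair(k(k(pair(pair(e, a), e), s(pair(pair(e, a), e))), s(k(pair(pair(e, a), e), s(k(k(a, c), c))))), c))  →  pair(k(pair(pair(e, a), e), s(pair(e, c))), pair(k(k(pair(pair(e, a), e), s(pair(pair(e, a), e))), s(k(pair(pair(e, a), e), s(k(k(a, c), c))))), c))   [R4 at 1.2]
2. pair(k(pair(pair(e, a), e), s(pair(e, c))), pair(k(k(pair(pair(e, a), e), s(pair(pair(e, a), e))), s(k(pair(pair(e, a), e), s(k(k(a, c), c))))), c))  →  pair(pair(e, c), pair(k(k(pair(pair(e, a), e), s(pair(pair(e, a), e))), s(k(pair(pair(e, a), e), s(k(k(a, c), c))))), c))   [R4 at 1]
3. pair(pair(e, c), pair(k(k(pair(pair(e, a), e), s(pair(pair(e, a), e))), s(k(pair(pair(e, a), e), s(k(k(a, c), c))))), c))  →  pair(pair(e, c), pair(k(pair(pair(e, a), e), s(k(pair(pair(e, a), e), s(k(k(a, c), c))))), c))   [R4 at 2.1.1]
4. pair(pair(e, c), pair(k(pair(pair(e, a), e), s(k(pair(pair(e, a), e), s(k(k(a, c), c))))), c))  →  pair(pair(e, c), pair(k(pair(pair(e, a), e), s(k(k(a, c), c))), c))   [R4 at 2.1]
5. pair(pair(e, c), pair(k(pair(pair(e, a), e), s(k(k(a, c), c))), c))  →  pair(pair(e, c), pair(k(k(a, c), c), c))   [R4 at 2.1]
6. pair(pair(e, c), pair(k(k(a, c), c), c))  →  pair(pair(e, c), pair(k(a, c), c))   [R6 at 2.1.1]
7. pair(pair(e, c), pair(k(a, c), c))  →  pair(pair(e, c), pair(a, c))   [R6 at 2.1]

pair(pair(e, c), pair(a, c))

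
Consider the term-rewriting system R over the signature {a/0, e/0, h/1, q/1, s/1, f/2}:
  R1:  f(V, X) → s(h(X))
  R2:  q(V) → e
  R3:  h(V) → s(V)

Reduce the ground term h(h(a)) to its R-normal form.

s(s(a))

1. h(h(a))  →  s(h(a))   [R3 at ε]
2. s(h(a))  →  s(s(a))   [R3 at 1]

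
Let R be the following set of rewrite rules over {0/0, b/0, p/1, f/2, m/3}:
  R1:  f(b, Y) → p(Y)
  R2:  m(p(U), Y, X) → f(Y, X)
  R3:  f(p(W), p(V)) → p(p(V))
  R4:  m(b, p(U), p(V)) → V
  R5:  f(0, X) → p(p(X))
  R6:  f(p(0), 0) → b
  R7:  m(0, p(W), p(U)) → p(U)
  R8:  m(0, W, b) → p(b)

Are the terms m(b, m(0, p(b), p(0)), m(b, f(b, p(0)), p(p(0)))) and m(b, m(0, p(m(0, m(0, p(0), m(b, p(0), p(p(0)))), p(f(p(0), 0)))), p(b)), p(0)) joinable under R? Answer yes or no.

yes — NF(t₁) = 0, NF(t₂) = 0

Reduce t₁ = m(b, m(0, p(b), p(0)), m(b, f(b, p(0)), p(p(0)))):
1. m(b, m(0, p(b), p(0)), m(b, f(b, p(0)), p(p(0))))  →  m(b, p(0), m(b, f(b, p(0)), p(p(0))))   [R7 at 2]
2. m(b, p(0), m(b, f(b, p(0)), p(p(0))))  →  m(b, p(0), m(b, p(p(0)), p(p(0))))   [R1 at 3.2]
3. m(b, p(0), m(b, p(p(0)), p(p(0))))  →  m(b, p(0), p(0))   [R4 at 3]
4. m(b, p(0), p(0))  →  0   [R4 at ε]

Reduce t₂ = m(b, m(0, p(m(0, m(0, p(0), m(b, p(0), p(p(0)))), p(f(p(0), 0)))), p(b)), p(0)):
1. m(b, m(0, p(m(0, m(0, p(0), m(b, p(0), p(p(0)))), p(f(p(0), 0)))), p(b)), p(0))  →  m(b, p(b), p(0))   [R7 at 2]
2. m(b, p(b), p(0))  →  0   [R4 at ε]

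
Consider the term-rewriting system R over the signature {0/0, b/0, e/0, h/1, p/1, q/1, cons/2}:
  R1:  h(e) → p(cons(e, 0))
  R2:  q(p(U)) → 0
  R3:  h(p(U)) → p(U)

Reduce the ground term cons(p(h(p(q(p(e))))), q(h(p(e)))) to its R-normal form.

1. cons(p(h(p(q(p(e))))), q(h(p(e))))  →  cons(p(p(q(p(e)))), q(h(p(e))))   [R3 at 1.1]
2. cons(p(p(q(p(e)))), q(h(p(e))))  →  cons(p(p(0)), q(h(p(e))))   [R2 at 1.1.1]
3. cons(p(p(0)), q(h(p(e))))  →  cons(p(p(0)), q(p(e)))   [R3 at 2.1]
4. cons(p(p(0)), q(p(e)))  →  cons(p(p(0)), 0)   [R2 at 2]

cons(p(p(0)), 0)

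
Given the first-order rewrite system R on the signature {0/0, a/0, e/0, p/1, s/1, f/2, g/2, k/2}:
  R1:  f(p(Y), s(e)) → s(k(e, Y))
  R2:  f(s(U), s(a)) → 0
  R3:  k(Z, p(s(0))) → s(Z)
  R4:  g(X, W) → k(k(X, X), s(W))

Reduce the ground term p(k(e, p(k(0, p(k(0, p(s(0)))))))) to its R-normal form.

1. p(k(e, p(k(0, p(k(0, p(s(0))))))))  →  p(k(e, p(k(0, p(s(0))))))   [R3 at 1.2.1.2.1]
2. p(k(e, p(k(0, p(s(0))))))  →  p(k(e, p(s(0))))   [R3 at 1.2.1]
3. p(k(e, p(s(0))))  →  p(s(e))   [R3 at 1]

p(s(e))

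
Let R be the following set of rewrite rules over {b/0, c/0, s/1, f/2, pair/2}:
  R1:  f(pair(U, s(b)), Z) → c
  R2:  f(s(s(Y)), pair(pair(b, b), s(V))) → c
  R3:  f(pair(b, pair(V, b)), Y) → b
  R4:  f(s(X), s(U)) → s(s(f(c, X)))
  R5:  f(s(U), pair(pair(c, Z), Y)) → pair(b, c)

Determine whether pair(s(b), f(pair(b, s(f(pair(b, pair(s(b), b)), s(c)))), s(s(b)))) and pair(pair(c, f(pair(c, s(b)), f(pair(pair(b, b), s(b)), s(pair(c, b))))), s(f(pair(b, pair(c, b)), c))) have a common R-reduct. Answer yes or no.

no — NF(t₁) = pair(s(b), c), NF(t₂) = pair(pair(c, c), s(b))

Reduce t₁ = pair(s(b), f(pair(b, s(f(pair(b, pair(s(b), b)), s(c)))), s(s(b)))):
1. pair(s(b), f(pair(b, s(f(pair(b, pair(s(b), b)), s(c)))), s(s(b))))  →  pair(s(b), f(pair(b, s(b)), s(s(b))))   [R3 at 2.1.2.1]
2. pair(s(b), f(pair(b, s(b)), s(s(b))))  →  pair(s(b), c)   [R1 at 2]

Reduce t₂ = pair(pair(c, f(pair(c, s(b)), f(pair(pair(b, b), s(b)), s(pair(c, b))))), s(f(pair(b, pair(c, b)), c))):
1. pair(pair(c, f(pair(c, s(b)), f(pair(pair(b, b), s(b)), s(pair(c, b))))), s(f(pair(b, pair(c, b)), c)))  →  pair(pair(c, c), s(f(pair(b, pair(c, b)), c)))   [R1 at 1.2]
2. pair(pair(c, c), s(f(pair(b, pair(c, b)), c)))  →  pair(pair(c, c), s(b))   [R3 at 2.1]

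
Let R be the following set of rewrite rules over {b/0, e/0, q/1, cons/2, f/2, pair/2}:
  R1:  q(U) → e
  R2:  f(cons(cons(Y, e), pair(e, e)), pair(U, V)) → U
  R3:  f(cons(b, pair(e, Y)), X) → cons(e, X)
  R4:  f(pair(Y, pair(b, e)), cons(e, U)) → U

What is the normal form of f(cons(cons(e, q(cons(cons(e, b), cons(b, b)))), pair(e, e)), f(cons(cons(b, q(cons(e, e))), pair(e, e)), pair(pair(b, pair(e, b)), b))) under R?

1. f(cons(cons(e, q(cons(cons(e, b), cons(b, b)))), pair(e, e)), f(cons(cons(b, q(cons(e, e))), pair(e, e)), pair(pair(b, pair(e, b)), b)))  →  f(cons(cons(e, e), pair(e, e)), f(cons(cons(b, q(cons(e, e))), pair(e, e)), pair(pair(b, pair(e, b)), b)))   [R1 at 1.1.2]
2. f(cons(cons(e, e), pair(e, e)), f(cons(cons(b, q(cons(e, e))), pair(e, e)), pair(pair(b, pair(e, b)), b)))  →  f(cons(cons(e, e), pair(e, e)), f(cons(cons(b, e), pair(e, e)), pair(pair(b, pair(e, b)), b)))   [R1 at 2.1.1.2]
3. f(cons(cons(e, e), pair(e, e)), f(cons(cons(b, e), pair(e, e)), pair(pair(b, pair(e, b)), b)))  →  f(cons(cons(e, e), pair(e, e)), pair(b, pair(e, b)))   [R2 at 2]
4. f(cons(cons(e, e), pair(e, e)), pair(b, pair(e, b)))  →  b   [R2 at ε]

b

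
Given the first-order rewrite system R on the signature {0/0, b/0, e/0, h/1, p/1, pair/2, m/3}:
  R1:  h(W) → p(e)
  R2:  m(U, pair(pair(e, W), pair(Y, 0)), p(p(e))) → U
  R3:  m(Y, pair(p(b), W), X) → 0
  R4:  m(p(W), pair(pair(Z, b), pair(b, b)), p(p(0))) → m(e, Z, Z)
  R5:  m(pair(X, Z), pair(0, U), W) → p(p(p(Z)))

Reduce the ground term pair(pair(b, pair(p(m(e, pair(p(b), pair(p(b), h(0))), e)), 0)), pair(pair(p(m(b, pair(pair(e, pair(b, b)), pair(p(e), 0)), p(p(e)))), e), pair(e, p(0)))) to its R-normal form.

1. pair(pair(b, pair(p(m(e, pair(p(b), pair(p(b), h(0))), e)), 0)), pair(pair(p(m(b, pair(pair(e, pair(b, b)), pair(p(e), 0)), p(p(e)))), e), pair(e, p(0))))  →  pair(pair(b, pair(p(0), 0)), pair(pair(p(m(b, pair(pair(e, pair(b, b)), pair(p(e), 0)), p(p(e)))), e), pair(e, p(0))))   [R3 at 1.2.1.1]
2. pair(pair(b, pair(p(0), 0)), pair(pair(p(m(b, pair(pair(e, pair(b, b)), pair(p(e), 0)), p(p(e)))), e), pair(e, p(0))))  →  pair(pair(b, pair(p(0), 0)), pair(pair(p(b), e), pair(e, p(0))))   [R2 at 2.1.1.1]

pair(pair(b, pair(p(0), 0)), pair(pair(p(b), e), pair(e, p(0))))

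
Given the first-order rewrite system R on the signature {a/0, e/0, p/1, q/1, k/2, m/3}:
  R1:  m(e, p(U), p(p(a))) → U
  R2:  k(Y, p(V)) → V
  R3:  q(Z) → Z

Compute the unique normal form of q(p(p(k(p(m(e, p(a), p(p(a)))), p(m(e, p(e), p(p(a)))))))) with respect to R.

1. q(p(p(k(p(m(e, p(a), p(p(a)))), p(m(e, p(e), p(p(a))))))))  →  p(p(k(p(m(e, p(a), p(p(a)))), p(m(e, p(e), p(p(a)))))))   [R3 at ε]
2. p(p(k(p(m(e, p(a), p(p(a)))), p(m(e, p(e), p(p(a)))))))  →  p(p(m(e, p(e), p(p(a)))))   [R2 at 1.1]
3. p(p(m(e, p(e), p(p(a)))))  →  p(p(e))   [R1 at 1.1]

p(p(e))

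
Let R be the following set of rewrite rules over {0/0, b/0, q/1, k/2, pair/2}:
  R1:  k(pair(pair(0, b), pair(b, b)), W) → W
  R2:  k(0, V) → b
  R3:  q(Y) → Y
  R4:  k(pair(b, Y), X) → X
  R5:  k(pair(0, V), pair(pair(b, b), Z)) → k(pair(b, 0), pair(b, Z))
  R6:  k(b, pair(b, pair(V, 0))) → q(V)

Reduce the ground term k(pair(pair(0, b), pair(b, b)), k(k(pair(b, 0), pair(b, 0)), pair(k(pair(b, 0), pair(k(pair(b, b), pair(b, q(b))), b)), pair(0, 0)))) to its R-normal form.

1. k(pair(pair(0, b), pair(b, b)), k(k(pair(b, 0), pair(b, 0)), pair(k(pair(b, 0), pair(k(pair(b, b), pair(b, q(b))), b)), pair(0, 0))))  →  k(k(pair(b, 0), pair(b, 0)), pair(k(pair(b, 0), pair(k(pair(b, b), pair(b, q(b))), b)), pair(0, 0)))   [R1 at ε]
2. k(k(pair(b, 0), pair(b, 0)), pair(k(pair(b, 0), pair(k(pair(b, b), pair(b, q(b))), b)), pair(0, 0)))  →  k(pair(b, 0), pair(k(pair(b, 0), pair(k(pair(b, b), pair(b, q(b))), b)), pair(0, 0)))   [R4 at 1]
3. k(pair(b, 0), pair(k(pair(b, 0), pair(k(pair(b, b), pair(b, q(b))), b)), pair(0, 0)))  →  pair(k(pair(b, 0), pair(k(pair(b, b), pair(b, q(b))), b)), pair(0, 0))   [R4 at ε]
4. pair(k(pair(b, 0), pair(k(pair(b, b), pair(b, q(b))), b)), pair(0, 0))  →  pair(pair(k(pair(b, b), pair(b, q(b))), b), pair(0, 0))   [R4 at 1]
5. pair(pair(k(pair(b, b), pair(b, q(b))), b), pair(0, 0))  →  pair(pair(pair(b, q(b)), b), pair(0, 0))   [R4 at 1.1]
6. pair(pair(pair(b, q(b)), b), pair(0, 0))  →  pair(pair(pair(b, b), b), pair(0, 0))   [R3 at 1.1.2]

pair(pair(pair(b, b), b), pair(0, 0))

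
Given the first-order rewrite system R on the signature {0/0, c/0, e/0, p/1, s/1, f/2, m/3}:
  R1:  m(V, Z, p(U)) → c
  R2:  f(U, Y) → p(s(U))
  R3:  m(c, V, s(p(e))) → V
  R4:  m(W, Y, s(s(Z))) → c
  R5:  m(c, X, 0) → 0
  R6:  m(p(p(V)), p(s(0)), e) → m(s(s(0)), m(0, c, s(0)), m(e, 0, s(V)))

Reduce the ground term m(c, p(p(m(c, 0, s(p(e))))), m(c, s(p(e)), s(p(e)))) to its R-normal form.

1. m(c, p(p(m(c, 0, s(p(e))))), m(c, s(p(e)), s(p(e))))  →  m(c, p(p(0)), m(c, s(p(e)), s(p(e))))   [R3 at 2.1.1]
2. m(c, p(p(0)), m(c, s(p(e)), s(p(e))))  →  m(c, p(p(0)), s(p(e)))   [R3 at 3]
3. m(c, p(p(0)), s(p(e)))  →  p(p(0))   [R3 at ε]

p(p(0))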